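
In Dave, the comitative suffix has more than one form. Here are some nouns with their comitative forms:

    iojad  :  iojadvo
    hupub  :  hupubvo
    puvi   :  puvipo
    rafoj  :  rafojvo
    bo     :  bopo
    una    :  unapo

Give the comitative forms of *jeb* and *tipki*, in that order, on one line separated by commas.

jebvo, tipkipo

Looking at the final sound of each stem: -vo when the stem ends in a consonant (*iojad*, *hupub*, *rafoj*); -po when the stem ends in a vowel (*puvi*, *bo*, *una*).
*jeb*: final sound = /b/, a consonant → -vo → *jebvo*.
*tipki* — final sound /i/ (a vowel) → -po → *tipkipo*.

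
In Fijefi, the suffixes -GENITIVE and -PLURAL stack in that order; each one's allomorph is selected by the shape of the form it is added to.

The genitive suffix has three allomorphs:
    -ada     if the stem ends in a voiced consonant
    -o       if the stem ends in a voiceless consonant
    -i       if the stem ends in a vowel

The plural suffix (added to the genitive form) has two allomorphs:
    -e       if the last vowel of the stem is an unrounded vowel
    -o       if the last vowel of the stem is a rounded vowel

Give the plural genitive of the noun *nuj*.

nujadae

Since the final sound of *nuj* is /j/ (a voiced consonant), it takes -ada, giving *nujada*.
The genitive form *nujada*: last vowel = /a/, an unrounded vowel → -e → *nujadae*.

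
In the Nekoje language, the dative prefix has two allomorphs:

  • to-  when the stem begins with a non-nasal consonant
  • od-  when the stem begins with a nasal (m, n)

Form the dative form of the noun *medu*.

*medu*: first consonant = /m/, a nasal → od- → *odmedu*.

odmedu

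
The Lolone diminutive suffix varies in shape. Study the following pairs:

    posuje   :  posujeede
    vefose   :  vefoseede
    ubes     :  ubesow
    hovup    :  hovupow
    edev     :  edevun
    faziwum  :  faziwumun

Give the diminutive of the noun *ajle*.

The suffix is conditioned by the final sound: -ow when the stem ends in a voiceless consonant (*ubes*, *hovup*); -un when the stem ends in a voiced consonant (*edev*, *faziwum*); -ede when the stem ends in a vowel (*posuje*, *vefose*).
Since the final sound of *ajle* is /e/ (a vowel), it takes -ede, giving *ajleede*.

ajleede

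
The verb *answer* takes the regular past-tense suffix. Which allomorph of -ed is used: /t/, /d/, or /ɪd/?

/d/

The stem *answer* ends in a voiced sound other than /d/.
The -ed suffix is realized as /ɪd/ after /t, d/; as /t/ after other voiceless consonants; and as /d/ after other voiced sounds.
So -ed on *answer* is pronounced /d/.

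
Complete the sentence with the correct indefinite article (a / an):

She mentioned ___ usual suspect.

a

The indefinite article is chosen by the initial *sound* of the following word, not its spelling.
*usual* begins with the sound /juː/ (u pronounced /juː/) — a consonant sound.
So the article is *a*: She mentioned a usual suspect.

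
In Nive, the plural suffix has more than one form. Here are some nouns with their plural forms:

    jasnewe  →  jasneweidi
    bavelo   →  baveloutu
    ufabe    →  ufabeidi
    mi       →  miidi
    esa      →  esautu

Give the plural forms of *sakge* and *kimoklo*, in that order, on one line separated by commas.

sakgeidi, kimokloutu

The alternation tracks the last vowel of the stem — -idi when the last vowel of the stem is a front vowel (*jasnewe*, *ufabe*, *mi*); -utu when the last vowel of the stem is a back vowel (*bavelo*, *esa*).
*sakge* — last vowel /e/ (a front vowel) → -idi → *sakgeidi*.
The last vowel of *kimoklo* is /o/, which is a back vowel, so the suffix is -utu, giving *kimokloutu*.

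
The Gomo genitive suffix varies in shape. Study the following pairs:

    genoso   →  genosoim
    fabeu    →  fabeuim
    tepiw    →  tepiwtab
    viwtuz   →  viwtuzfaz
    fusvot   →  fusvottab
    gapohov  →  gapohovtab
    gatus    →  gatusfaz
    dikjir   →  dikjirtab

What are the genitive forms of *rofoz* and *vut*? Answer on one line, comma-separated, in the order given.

Looking at the final sound of each stem: -faz when the stem ends in a sibilant (*viwtuz*, *gatus*); -tab when the stem ends in a non-sibilant consonant (*tepiw*, *fusvot*, *gapohov*, *dikjir*); -im when the stem ends in a vowel (*genoso*, *fabeu*).
*rofoz* — final sound /z/ (a sibilant) → -faz → *rofozfaz*.
Since the final sound of *vut* is /t/ (a non-sibilant consonant), it takes -tab, giving *vuttab*.

rofozfaz, vuttab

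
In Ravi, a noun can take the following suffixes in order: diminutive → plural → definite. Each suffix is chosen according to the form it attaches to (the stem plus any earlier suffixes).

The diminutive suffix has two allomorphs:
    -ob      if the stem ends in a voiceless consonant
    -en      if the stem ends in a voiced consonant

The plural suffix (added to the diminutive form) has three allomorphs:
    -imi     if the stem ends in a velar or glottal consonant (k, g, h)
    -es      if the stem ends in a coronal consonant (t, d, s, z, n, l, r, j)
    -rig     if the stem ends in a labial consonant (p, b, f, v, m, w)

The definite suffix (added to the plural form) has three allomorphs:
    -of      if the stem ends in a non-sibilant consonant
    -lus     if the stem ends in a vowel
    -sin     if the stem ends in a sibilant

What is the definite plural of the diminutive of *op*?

*op*: final consonant = /p/, voiceless → -ob → *opob*.
The diminutive form *opob* — final consonant /b/ (labial) → -rig → *opobrig*.
The plural form *opobrig* — final sound /g/ (a non-sibilant consonant) → -of → *opobrigof*.

opobrigof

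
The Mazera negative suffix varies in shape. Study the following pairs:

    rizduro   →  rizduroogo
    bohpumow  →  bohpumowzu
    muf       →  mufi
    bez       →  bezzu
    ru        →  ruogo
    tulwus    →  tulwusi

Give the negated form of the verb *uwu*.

uwuogo

The suffix is conditioned by the final sound: -i when the stem ends in a voiceless consonant (*muf*, *tulwus*); -zu when the stem ends in a voiced consonant (*bohpumow*, *bez*); -ogo when the stem ends in a vowel (*rizduro*, *ru*).
Since the final sound of *uwu* is /u/ (a vowel), it takes -ogo, giving *uwuogo*.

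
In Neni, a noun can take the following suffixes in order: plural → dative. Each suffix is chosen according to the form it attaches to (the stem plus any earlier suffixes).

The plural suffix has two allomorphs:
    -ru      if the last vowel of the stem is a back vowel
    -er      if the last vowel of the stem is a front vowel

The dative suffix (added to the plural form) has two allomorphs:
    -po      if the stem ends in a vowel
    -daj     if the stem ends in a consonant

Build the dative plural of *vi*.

Since the last vowel of *vi* is /i/ (a front vowel), it takes -er, giving *vier*.
The plural form *vier*: final sound = /r/, a consonant → -daj → *vierdaj*.

vierdaj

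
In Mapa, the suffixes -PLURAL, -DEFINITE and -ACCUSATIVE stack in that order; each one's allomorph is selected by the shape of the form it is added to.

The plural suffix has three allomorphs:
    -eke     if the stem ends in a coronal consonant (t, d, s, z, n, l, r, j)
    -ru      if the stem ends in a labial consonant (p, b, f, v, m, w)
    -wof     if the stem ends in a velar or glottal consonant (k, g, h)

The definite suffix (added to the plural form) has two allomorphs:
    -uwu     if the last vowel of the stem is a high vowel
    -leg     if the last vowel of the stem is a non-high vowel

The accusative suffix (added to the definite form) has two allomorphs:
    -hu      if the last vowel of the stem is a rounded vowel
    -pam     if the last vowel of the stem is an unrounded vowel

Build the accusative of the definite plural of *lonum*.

lonumruuwuhu

*lonum* — final consonant /m/ (labial) → -ru → *lonumru*.
The last vowel of the plural form *lonumru* is /u/, which is a high vowel, so the definite suffix is -uwu, giving *lonumruuwu*.
The last vowel of the definite form *lonumruuwu* is /u/, which is a rounded vowel, so the accusative suffix is -hu, giving *lonumruuwuhu*.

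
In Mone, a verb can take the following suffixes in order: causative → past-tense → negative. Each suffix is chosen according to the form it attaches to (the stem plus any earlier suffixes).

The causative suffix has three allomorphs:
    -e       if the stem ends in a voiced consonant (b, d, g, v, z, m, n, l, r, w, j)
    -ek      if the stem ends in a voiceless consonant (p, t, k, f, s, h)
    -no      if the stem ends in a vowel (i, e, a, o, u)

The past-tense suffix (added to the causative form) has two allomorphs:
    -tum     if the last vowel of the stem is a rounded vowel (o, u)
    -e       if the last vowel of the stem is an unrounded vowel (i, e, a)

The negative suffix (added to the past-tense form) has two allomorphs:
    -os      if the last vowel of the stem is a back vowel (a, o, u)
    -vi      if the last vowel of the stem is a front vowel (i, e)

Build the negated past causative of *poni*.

*poni*: final sound = /i/, a vowel → -no → *ponino*.
The last vowel of the causative form *ponino* is /o/, which is a rounded vowel, so the past-tense suffix is -tum, giving *poninotum*.
The past-tense form *poninotum* — last vowel /u/ (a back vowel) → -os → *poninotumos*.

poninotumos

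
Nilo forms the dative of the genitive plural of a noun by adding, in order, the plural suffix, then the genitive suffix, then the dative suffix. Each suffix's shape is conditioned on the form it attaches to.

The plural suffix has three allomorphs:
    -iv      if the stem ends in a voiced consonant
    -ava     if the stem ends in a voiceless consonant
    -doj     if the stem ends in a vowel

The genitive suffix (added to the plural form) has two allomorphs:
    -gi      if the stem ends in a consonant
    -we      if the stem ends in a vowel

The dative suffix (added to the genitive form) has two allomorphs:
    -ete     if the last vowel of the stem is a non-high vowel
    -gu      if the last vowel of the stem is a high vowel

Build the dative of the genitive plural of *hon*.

*hon* — final sound /n/ (a voiced consonant) → -iv → *honiv*.
The final sound of the plural form *honiv* is /v/, which is a consonant, so the genitive suffix is -gi, giving *honivgi*.
The genitive form *honivgi*: last vowel = /i/, a high vowel → -gu → *honivgigu*.

honivgigu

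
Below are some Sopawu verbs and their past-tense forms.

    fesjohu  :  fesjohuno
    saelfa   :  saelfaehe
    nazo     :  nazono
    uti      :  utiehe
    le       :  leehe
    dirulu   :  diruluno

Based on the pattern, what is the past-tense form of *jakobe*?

jakobeehe

The suffix is conditioned by the last vowel: -no when the last vowel of the stem is a rounded vowel (*fesjohu*, *nazo*, *dirulu*); -ehe when the last vowel of the stem is an unrounded vowel (*saelfa*, *uti*, *le*).
Since the last vowel of *jakobe* is /e/ (an unrounded vowel), it takes -ehe, giving *jakobeehe*.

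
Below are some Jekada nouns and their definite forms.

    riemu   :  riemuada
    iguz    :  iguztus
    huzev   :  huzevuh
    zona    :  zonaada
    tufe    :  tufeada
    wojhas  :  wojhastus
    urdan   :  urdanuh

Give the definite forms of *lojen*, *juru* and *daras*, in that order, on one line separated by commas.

The alternation tracks the final sound of the stem — -tus when the stem ends in a sibilant (*iguz*, *wojhas*); -uh when the stem ends in a non-sibilant consonant (*huzev*, *urdan*); -ada when the stem ends in a vowel (*riemu*, *zona*, *tufe*).
The final sound of *lojen* is /n/, which is a non-sibilant consonant, so the suffix is -uh, giving *lojenuh*.
The final sound of *juru* is /u/, which is a vowel, so the suffix is -ada, giving *juruada*.
*daras*: final sound = /s/, a sibilant → -tus → *darastus*.

lojenuh, juruada, darastus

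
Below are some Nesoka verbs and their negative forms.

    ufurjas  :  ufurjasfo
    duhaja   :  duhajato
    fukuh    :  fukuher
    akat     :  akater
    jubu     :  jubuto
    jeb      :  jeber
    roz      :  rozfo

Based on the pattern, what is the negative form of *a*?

The suffix is conditioned by the final sound: -fo when the stem ends in a sibilant (*ufurjas*, *roz*); -er when the stem ends in a non-sibilant consonant (*fukuh*, *akat*, *jeb*); -to when the stem ends in a vowel (*duhaja*, *jubu*).
The final sound of *a* is /a/, which is a vowel, so the suffix is -to, giving *ato*.

ato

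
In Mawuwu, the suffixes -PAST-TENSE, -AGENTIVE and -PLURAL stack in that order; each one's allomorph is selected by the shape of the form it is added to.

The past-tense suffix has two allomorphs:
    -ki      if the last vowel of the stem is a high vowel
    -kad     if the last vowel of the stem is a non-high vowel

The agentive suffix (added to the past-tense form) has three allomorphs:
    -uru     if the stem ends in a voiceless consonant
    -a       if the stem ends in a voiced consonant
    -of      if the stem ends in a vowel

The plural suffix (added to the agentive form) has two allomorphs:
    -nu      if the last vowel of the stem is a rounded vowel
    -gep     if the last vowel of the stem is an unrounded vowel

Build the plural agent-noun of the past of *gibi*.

The last vowel of *gibi* is /i/, which is a high vowel, so the past-tense suffix is -ki, giving *gibiki*.
Since the final sound of the past-tense form *gibiki* is /i/ (a vowel), it takes -of, giving *gibikiof*.
The last vowel of the agentive form *gibikiof* is /o/, which is a rounded vowel, so the plural suffix is -nu, giving *gibikiofnu*.

gibikiofnu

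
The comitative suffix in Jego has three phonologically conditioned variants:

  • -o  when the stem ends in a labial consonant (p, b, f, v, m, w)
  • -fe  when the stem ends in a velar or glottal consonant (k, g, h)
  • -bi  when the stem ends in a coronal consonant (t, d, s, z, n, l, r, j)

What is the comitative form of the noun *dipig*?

dipigfe

Since the final consonant of *dipig* is /g/ (velar/glottal), it takes -fe, giving *dipigfe*.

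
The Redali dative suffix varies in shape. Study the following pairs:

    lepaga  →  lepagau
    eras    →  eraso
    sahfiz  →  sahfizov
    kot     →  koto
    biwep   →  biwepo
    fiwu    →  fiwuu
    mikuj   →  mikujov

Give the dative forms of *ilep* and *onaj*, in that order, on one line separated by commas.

ilepo, onajov

The suffix is conditioned by the final sound: -o when the stem ends in a voiceless consonant (*eras*, *kot*, *biwep*); -ov when the stem ends in a voiced consonant (*sahfiz*, *mikuj*); -u when the stem ends in a vowel (*lepaga*, *fiwu*).
*ilep* — final sound /p/ (a voiceless consonant) → -o → *ilepo*.
*onaj*: final sound = /j/, a voiced consonant → -ov → *onajov*.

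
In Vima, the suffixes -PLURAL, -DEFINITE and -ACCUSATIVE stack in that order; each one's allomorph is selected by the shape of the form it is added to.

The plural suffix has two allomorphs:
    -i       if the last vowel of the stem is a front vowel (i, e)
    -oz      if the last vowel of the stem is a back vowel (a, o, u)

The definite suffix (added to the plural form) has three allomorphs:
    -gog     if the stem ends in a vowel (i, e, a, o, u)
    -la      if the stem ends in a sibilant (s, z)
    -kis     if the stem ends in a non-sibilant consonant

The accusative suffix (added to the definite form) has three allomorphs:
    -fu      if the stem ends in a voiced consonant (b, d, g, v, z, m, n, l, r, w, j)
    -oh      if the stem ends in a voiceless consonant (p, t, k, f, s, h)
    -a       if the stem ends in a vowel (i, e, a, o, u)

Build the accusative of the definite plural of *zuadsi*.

zuadsiigogfu

*zuadsi* — last vowel /i/ (a front vowel) → -i → *zuadsii*.
The final sound of the plural form *zuadsii* is /i/, which is a vowel, so the definite suffix is -gog, giving *zuadsiigog*.
The definite form *zuadsiigog*: final sound = /g/, a voiced consonant → -fu → *zuadsiigogfu*.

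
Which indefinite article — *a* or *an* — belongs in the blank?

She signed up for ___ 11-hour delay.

The indefinite article is chosen by the initial *sound* of the following word, not its spelling.
The number *11* is spoken "eleven", beginning with /ɪˈlɛvən/ — a vowel sound.
So the article is *an*: She signed up for an 11-hour delay.

an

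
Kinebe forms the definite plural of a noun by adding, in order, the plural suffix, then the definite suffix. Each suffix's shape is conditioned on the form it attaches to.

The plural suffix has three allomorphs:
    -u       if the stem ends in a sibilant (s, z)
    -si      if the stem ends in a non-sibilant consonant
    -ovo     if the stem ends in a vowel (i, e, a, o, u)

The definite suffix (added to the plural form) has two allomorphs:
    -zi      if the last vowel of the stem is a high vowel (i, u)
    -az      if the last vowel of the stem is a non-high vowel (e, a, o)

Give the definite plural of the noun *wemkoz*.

The final sound of *wemkoz* is /z/, which is a sibilant, so the plural suffix is -u, giving *wemkozu*.
The plural form *wemkozu*: last vowel = /u/, a high vowel → -zi → *wemkozuzi*.

wemkozuzi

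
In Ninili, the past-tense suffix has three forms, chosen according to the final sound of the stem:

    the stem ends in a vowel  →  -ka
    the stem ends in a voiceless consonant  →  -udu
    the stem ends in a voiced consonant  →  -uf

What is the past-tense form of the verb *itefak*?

itefakudu

The final sound of *itefak* is /k/, which is a voiceless consonant, so the suffix is -udu, giving *itefakudu*.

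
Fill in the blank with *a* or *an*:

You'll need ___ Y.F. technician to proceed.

a

The indefinite article is chosen by the initial *sound* of the following word, not its spelling.
The initialism *Y.F.* is read letter by letter; the first letter, Y, is pronounced /waɪ/, which begins with a consonant sound.
So the article is *a*: You'll need a Y.F. technician to proceed.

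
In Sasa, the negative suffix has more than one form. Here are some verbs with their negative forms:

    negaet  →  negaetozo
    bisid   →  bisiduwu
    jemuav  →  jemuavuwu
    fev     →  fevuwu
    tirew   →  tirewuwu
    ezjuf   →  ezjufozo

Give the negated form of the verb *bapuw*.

bapuwuwu

Looking at the final consonant of each stem: -ozo when the stem ends in a voiceless consonant (*negaet*, *ezjuf*); -uwu when the stem ends in a voiced consonant (*bisid*, *jemuav*, *fev*, *tirew*).
The final consonant of *bapuw* is /w/, which is voiced, so the suffix is -uwu, giving *bapuwuwu*.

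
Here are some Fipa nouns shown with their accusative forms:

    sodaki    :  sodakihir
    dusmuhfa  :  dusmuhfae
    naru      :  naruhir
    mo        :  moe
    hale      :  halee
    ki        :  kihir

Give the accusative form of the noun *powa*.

powae

The pattern is height harmony: -hir when the last vowel of the stem is a high vowel (*sodaki*, *naru*, *ki*); -e when the last vowel of the stem is a non-high vowel (*dusmuhfa*, *mo*, *hale*).
*powa* — last vowel /a/ (a non-high vowel) → -e → *powae*.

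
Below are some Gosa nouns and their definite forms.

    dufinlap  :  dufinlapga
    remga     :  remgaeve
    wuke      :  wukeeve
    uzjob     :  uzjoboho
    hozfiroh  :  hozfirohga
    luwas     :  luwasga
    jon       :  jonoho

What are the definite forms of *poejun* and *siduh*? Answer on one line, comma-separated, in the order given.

poejunoho, siduhga

The alternation tracks the final sound of the stem — -ga when the stem ends in a voiceless consonant (*dufinlap*, *hozfiroh*, *luwas*); -oho when the stem ends in a voiced consonant (*uzjob*, *jon*); -eve when the stem ends in a vowel (*remga*, *wuke*).
Since the final sound of *poejun* is /n/ (a voiced consonant), it takes -oho, giving *poejunoho*.
Since the final sound of *siduh* is /h/ (a voiceless consonant), it takes -ga, giving *siduhga*.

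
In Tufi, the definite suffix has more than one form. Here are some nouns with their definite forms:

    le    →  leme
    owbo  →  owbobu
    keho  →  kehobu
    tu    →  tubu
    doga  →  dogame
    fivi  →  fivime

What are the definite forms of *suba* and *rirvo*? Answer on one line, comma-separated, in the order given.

subame, rirvobu

The suffix is conditioned by the last vowel: -bu when the last vowel of the stem is a rounded vowel (*owbo*, *keho*, *tu*); -me when the last vowel of the stem is an unrounded vowel (*le*, *doga*, *fivi*).
*suba*: last vowel = /a/, an unrounded vowel → -me → *subame*.
*rirvo*: last vowel = /o/, a rounded vowel → -bu → *rirvobu*.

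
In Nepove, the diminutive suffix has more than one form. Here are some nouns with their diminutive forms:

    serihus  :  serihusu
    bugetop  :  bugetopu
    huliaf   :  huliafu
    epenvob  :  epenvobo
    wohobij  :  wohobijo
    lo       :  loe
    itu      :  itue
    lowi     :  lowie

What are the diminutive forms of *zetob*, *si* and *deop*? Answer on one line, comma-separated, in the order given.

Looking at the final sound of each stem: -u when the stem ends in a voiceless consonant (*serihus*, *bugetop*, *huliaf*); -o when the stem ends in a voiced consonant (*epenvob*, *wohobij*); -e when the stem ends in a vowel (*lo*, *itu*, *lowi*).
The final sound of *zetob* is /b/, which is a voiced consonant, so the suffix is -o, giving *zetobo*.
*si* — final sound /i/ (a vowel) → -e → *sie*.
*deop* — final sound /p/ (a voiceless consonant) → -u → *deopu*.

zetobo, sie, deopu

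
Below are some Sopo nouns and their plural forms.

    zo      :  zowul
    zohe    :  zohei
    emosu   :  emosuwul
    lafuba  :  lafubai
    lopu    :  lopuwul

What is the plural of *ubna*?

ubnai

The suffix is conditioned by the last vowel: -wul when the last vowel of the stem is a rounded vowel (*zo*, *emosu*, *lopu*); -i when the last vowel of the stem is an unrounded vowel (*zohe*, *lafuba*).
Since the last vowel of *ubna* is /a/ (an unrounded vowel), it takes -i, giving *ubnai*.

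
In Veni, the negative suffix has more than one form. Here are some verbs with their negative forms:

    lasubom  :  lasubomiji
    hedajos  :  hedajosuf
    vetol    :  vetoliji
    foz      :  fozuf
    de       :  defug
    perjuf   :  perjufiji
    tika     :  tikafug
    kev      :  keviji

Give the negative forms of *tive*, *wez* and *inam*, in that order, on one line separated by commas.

tivefug, wezuf, inamiji

Looking at the final sound of each stem: -uf when the stem ends in a sibilant (*hedajos*, *foz*); -iji when the stem ends in a non-sibilant consonant (*lasubom*, *vetol*, *perjuf*, *kev*); -fug when the stem ends in a vowel (*de*, *tika*).
The final sound of *tive* is /e/, which is a vowel, so the suffix is -fug, giving *tivefug*.
*wez*: final sound = /z/, a sibilant → -uf → *wezuf*.
Since the final sound of *inam* is /m/ (a non-sibilant consonant), it takes -iji, giving *inamiji*.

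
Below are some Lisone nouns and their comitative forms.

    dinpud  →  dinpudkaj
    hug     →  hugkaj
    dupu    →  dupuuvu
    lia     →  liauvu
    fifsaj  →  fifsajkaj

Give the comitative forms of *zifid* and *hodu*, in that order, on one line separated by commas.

The pattern is consonant vs. vowel: -kaj when the stem ends in a consonant (*dinpud*, *hug*, *fifsaj*); -uvu when the stem ends in a vowel (*dupu*, *lia*).
The final sound of *zifid* is /d/, which is a consonant, so the suffix is -kaj, giving *zifidkaj*.
*hodu*: final sound = /u/, a vowel → -uvu → *hoduuvu*.

zifidkaj, hoduuvu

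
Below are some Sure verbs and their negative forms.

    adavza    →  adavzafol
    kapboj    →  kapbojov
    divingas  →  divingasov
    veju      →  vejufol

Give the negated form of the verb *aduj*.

adujov

The pattern is consonant vs. vowel: -ov when the stem ends in a consonant (*kapboj*, *divingas*); -fol when the stem ends in a vowel (*adavza*, *veju*).
Since the final sound of *aduj* is /j/ (a consonant), it takes -ov, giving *adujov*.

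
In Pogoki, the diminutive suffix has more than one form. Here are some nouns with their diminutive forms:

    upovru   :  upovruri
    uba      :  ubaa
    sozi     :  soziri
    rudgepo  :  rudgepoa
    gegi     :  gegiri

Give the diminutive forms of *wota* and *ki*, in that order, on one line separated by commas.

The pattern is height harmony: -ri when the last vowel of the stem is a high vowel (*upovru*, *sozi*, *gegi*); -a when the last vowel of the stem is a non-high vowel (*uba*, *rudgepo*).
The last vowel of *wota* is /a/, which is a non-high vowel, so the suffix is -a, giving *wotaa*.
*ki* — last vowel /i/ (a high vowel) → -ri → *kiri*.

wotaa, kiri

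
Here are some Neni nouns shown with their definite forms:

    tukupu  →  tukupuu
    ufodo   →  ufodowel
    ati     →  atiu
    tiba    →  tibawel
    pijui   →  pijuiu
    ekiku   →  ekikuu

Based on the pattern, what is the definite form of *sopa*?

The pattern is height harmony: -u when the last vowel of the stem is a high vowel (*tukupu*, *ati*, *pijui*, *ekiku*); -wel when the last vowel of the stem is a non-high vowel (*ufodo*, *tiba*).
*sopa* — last vowel /a/ (a non-high vowel) → -wel → *sopawel*.

sopawel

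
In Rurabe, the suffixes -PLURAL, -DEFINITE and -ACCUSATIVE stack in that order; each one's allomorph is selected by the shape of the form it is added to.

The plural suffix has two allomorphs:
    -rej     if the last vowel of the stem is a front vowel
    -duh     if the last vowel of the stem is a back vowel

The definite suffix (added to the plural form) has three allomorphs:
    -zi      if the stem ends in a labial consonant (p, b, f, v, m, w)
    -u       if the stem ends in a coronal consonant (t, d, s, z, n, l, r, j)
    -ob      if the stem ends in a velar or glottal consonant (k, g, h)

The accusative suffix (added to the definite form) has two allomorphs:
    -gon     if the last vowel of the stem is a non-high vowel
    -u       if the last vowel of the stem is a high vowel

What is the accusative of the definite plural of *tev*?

The last vowel of *tev* is /e/, which is a front vowel, so the plural suffix is -rej, giving *tevrej*.
Since the final consonant of the plural form *tevrej* is /j/ (coronal), it takes -u, giving *tevreju*.
The definite form *tevreju* — last vowel /u/ (a high vowel) → -u → *tevrejuu*.

tevrejuu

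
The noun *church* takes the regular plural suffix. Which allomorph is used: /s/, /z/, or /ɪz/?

/ɪz/

The stem *church* ends in a sibilant (/s, z, ʃ, ʒ, tʃ, dʒ/).
The plural suffix surfaces as /ɪz/ after sibilants, /s/ after other voiceless consonants, and /z/ after other voiced sounds.
So the plural -s on *church* is pronounced /ɪz/.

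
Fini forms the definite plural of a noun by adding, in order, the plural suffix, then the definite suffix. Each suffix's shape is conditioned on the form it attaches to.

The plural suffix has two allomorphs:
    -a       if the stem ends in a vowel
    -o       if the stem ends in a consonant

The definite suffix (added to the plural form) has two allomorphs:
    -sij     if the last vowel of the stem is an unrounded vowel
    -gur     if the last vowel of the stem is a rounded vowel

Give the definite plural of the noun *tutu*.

tutuasij

*tutu* — final sound /u/ (a vowel) → -a → *tutua*.
The plural form *tutua*: last vowel = /a/, an unrounded vowel → -sij → *tutuasij*.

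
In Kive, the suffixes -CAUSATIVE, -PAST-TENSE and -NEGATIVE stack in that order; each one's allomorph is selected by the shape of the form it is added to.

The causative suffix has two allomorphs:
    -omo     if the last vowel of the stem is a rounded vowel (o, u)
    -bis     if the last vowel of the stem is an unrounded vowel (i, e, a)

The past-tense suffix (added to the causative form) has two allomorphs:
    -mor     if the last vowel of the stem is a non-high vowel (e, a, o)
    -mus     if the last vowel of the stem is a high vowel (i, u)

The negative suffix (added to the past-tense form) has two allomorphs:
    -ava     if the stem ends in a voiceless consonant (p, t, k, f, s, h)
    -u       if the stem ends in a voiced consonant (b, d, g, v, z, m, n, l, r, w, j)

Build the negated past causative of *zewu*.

zewuomomoru

Since the last vowel of *zewu* is /u/ (a rounded vowel), it takes -omo, giving *zewuomo*.
Since the last vowel of the causative form *zewuomo* is /o/ (a non-high vowel), it takes -mor, giving *zewuomomor*.
The past-tense form *zewuomomor*: final consonant = /r/, voiced → -u → *zewuomomoru*.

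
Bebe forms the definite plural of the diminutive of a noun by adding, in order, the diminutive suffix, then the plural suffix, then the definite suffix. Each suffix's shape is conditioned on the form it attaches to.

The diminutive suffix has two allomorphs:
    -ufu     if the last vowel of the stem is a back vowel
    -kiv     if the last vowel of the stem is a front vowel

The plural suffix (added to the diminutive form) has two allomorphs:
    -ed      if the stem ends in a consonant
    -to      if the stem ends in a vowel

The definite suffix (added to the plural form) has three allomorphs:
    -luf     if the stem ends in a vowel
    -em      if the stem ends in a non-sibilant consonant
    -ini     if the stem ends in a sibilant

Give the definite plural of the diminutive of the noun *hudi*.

hudikivedem

*hudi*: last vowel = /i/, a front vowel → -kiv → *hudikiv*.
The final sound of the diminutive form *hudikiv* is /v/, which is a consonant, so the plural suffix is -ed, giving *hudikived*.
The final sound of the plural form *hudikived* is /d/, which is a non-sibilant consonant, so the definite suffix is -em, giving *hudikivedem*.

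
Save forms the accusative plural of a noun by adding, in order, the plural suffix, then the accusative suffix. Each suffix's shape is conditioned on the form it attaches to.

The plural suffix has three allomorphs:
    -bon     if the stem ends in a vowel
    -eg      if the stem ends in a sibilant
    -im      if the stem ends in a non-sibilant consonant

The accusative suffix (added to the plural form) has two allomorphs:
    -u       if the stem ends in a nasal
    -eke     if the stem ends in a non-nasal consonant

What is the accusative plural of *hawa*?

hawabonu

The final sound of *hawa* is /a/, which is a vowel, so the plural suffix is -bon, giving *hawabon*.
The plural form *hawabon*: final consonant = /n/, a nasal → -u → *hawabonu*.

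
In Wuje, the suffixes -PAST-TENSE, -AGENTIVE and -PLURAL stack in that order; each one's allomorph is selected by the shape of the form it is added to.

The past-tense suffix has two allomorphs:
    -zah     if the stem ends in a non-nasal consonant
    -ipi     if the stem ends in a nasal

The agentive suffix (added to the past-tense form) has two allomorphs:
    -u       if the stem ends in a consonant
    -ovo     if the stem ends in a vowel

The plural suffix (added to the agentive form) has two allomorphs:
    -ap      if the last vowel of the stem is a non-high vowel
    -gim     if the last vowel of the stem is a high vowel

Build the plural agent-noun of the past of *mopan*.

The final consonant of *mopan* is /n/, which is a nasal, so the past-tense suffix is -ipi, giving *mopanipi*.
The final sound of the past-tense form *mopanipi* is /i/, which is a vowel, so the agentive suffix is -ovo, giving *mopanipiovo*.
The last vowel of the agentive form *mopanipiovo* is /o/, which is a non-high vowel, so the plural suffix is -ap, giving *mopanipiovoap*.

mopanipiovoap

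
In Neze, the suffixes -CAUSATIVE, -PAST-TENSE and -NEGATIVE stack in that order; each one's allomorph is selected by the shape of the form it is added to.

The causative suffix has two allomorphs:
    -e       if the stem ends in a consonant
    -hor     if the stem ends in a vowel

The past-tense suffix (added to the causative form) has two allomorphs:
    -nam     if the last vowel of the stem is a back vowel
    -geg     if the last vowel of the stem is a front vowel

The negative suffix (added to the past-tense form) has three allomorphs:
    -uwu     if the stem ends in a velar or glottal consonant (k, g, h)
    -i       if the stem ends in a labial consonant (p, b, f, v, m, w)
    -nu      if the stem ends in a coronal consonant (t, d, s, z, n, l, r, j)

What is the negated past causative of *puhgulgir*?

Since the final sound of *puhgulgir* is /r/ (a consonant), it takes -e, giving *puhgulgire*.
The causative form *puhgulgire* — last vowel /e/ (a front vowel) → -geg → *puhgulgiregeg*.
The past-tense form *puhgulgiregeg* — final consonant /g/ (velar/glottal) → -uwu → *puhgulgiregeguwu*.

puhgulgiregeguwu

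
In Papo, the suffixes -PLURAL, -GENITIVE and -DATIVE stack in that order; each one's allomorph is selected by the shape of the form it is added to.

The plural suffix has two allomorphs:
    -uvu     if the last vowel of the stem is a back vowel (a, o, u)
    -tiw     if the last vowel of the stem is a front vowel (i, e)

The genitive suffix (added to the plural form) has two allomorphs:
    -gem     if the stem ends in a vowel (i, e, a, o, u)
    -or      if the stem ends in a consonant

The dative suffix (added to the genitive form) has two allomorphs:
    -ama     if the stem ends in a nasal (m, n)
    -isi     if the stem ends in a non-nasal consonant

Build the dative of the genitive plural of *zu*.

zuuvugemama

*zu* — last vowel /u/ (a back vowel) → -uvu → *zuuvu*.
The plural form *zuuvu* — final sound /u/ (a vowel) → -gem → *zuuvugem*.
The genitive form *zuuvugem*: final consonant = /m/, a nasal → -ama → *zuuvugemama*.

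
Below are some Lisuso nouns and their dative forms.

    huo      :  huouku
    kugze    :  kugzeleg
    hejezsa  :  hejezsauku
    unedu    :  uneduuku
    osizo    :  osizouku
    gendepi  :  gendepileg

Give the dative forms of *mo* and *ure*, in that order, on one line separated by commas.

The alternation tracks the last vowel of the stem — -leg when the last vowel of the stem is a front vowel (*kugze*, *gendepi*); -uku when the last vowel of the stem is a back vowel (*huo*, *hejezsa*, *unedu*, *osizo*).
Since the last vowel of *mo* is /o/ (a back vowel), it takes -uku, giving *mouku*.
*ure*: last vowel = /e/, a front vowel → -leg → *ureleg*.

mouku, ureleg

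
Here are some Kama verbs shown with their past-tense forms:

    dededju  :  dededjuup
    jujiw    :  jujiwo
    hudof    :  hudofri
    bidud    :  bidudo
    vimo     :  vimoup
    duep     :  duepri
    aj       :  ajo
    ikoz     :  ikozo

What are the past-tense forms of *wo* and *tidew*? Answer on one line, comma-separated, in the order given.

woup, tidewo

The alternation tracks the final sound of the stem — -ri when the stem ends in a voiceless consonant (*hudof*, *duep*); -o when the stem ends in a voiced consonant (*jujiw*, *bidud*, *aj*, *ikoz*); -up when the stem ends in a vowel (*dededju*, *vimo*).
Since the final sound of *wo* is /o/ (a vowel), it takes -up, giving *woup*.
Since the final sound of *tidew* is /w/ (a voiced consonant), it takes -o, giving *tidewo*.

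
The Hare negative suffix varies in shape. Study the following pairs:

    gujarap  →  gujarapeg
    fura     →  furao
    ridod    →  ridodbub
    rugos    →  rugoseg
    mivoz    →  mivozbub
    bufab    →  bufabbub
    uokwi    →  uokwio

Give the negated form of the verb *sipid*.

sipidbub

The alternation tracks the final sound of the stem — -eg when the stem ends in a voiceless consonant (*gujarap*, *rugos*); -bub when the stem ends in a voiced consonant (*ridod*, *mivoz*, *bufab*); -o when the stem ends in a vowel (*fura*, *uokwi*).
Since the final sound of *sipid* is /d/ (a voiced consonant), it takes -bub, giving *sipidbub*.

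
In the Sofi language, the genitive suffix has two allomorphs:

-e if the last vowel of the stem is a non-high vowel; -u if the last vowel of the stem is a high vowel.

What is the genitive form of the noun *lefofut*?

*lefofut* — last vowel /u/ (a high vowel) → -u → *lefofutu*.

lefofutu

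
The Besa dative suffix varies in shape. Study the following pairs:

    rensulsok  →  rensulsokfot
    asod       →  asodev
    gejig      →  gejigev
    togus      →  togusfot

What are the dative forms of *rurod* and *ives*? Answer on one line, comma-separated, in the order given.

rurodev, ivesfot

Looking at the final consonant of each stem: -fot when the stem ends in a voiceless consonant (*rensulsok*, *togus*); -ev when the stem ends in a voiced consonant (*asod*, *gejig*).
The final consonant of *rurod* is /d/, which is voiced, so the suffix is -ev, giving *rurodev*.
*ives*: final consonant = /s/, voiceless → -fot → *ivesfot*.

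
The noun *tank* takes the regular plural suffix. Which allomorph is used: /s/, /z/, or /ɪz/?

The stem *tank* ends in a voiceless non-sibilant consonant.
The plural suffix surfaces as /ɪz/ after sibilants, /s/ after other voiceless consonants, and /z/ after other voiced sounds.
So the plural -s on *tank* is pronounced /s/.

/s/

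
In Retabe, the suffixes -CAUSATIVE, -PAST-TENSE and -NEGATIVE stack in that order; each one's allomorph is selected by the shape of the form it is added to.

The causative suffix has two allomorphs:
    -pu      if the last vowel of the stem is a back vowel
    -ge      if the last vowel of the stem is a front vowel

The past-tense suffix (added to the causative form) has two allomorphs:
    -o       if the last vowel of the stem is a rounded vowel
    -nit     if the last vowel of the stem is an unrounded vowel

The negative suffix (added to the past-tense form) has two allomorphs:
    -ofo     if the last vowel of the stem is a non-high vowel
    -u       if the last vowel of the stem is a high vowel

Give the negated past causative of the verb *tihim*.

*tihim*: last vowel = /i/, a front vowel → -ge → *tihimge*.
Since the last vowel of the causative form *tihimge* is /e/ (an unrounded vowel), it takes -nit, giving *tihimgenit*.
Since the last vowel of the past-tense form *tihimgenit* is /i/ (a high vowel), it takes -u, giving *tihimgenitu*.

tihimgenitu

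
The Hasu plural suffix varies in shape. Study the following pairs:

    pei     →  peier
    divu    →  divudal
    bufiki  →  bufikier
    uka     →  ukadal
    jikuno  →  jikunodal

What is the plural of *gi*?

gier

Looking at the last vowel of each stem: -er when the last vowel of the stem is a front vowel (*pei*, *bufiki*); -dal when the last vowel of the stem is a back vowel (*divu*, *uka*, *jikuno*).
*gi* — last vowel /i/ (a front vowel) → -er → *gier*.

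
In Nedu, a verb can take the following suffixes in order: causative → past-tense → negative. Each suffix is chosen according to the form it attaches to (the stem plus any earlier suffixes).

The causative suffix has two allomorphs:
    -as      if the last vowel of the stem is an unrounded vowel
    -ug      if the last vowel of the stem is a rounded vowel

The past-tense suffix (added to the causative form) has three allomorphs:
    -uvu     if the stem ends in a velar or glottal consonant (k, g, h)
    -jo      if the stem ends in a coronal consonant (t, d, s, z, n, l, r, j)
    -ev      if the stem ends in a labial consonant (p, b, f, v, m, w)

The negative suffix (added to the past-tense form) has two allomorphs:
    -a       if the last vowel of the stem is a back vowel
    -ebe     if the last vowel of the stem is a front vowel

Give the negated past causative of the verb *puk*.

pukuguvua

Since the last vowel of *puk* is /u/ (a rounded vowel), it takes -ug, giving *pukug*.
Since the final consonant of the causative form *pukug* is /g/ (velar/glottal), it takes -uvu, giving *pukuguvu*.
The past-tense form *pukuguvu* — last vowel /u/ (a back vowel) → -a → *pukuguvua*.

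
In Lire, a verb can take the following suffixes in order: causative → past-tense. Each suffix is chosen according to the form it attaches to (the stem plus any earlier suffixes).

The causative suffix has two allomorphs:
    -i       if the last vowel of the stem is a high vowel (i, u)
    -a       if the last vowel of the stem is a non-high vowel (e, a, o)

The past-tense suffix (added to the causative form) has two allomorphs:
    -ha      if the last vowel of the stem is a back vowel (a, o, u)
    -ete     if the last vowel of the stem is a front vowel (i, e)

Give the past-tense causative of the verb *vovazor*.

vovazoraha

Since the last vowel of *vovazor* is /o/ (a non-high vowel), it takes -a, giving *vovazora*.
Since the last vowel of the causative form *vovazora* is /a/ (a back vowel), it takes -ha, giving *vovazoraha*.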